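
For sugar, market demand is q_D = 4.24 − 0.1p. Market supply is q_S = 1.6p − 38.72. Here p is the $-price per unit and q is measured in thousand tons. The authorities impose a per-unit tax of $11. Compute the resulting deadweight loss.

In inverse form: demand p = 42.4 − 10q, supply p = 24.2 + 0.625q.
Competitive equilibrium: 42.4 − 10q = 24.2 + 0.625q → q* = 1.7129, p* = 25.2706.
With the tax, the buyer price exceeds the seller price by 11: (42.4 − 10q) − (24.2 + 0.625q) = 11 → q' = 0.6776.
Δq = 1.7129 − 0.6776 = 1.0353; the wedge equals the tax, 11.
Welfare loss = ½ × 1.0353 × 11 = $5.69 thousand.

$5.69 thousand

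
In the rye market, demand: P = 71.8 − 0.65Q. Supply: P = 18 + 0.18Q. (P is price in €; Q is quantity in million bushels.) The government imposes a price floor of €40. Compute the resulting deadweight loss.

€104.87 million

Competitive equilibrium: 71.8 − 0.65Q = 18 + 0.18Q → Q* = 64.8193, P* = 29.6675.
At the floor P = 40, quantity demanded = (71.8 − 40)/0.65 = 48.9231.
Sellers' marginal cost at Q' = 48.9231: 18 + 0.18·48.9231 = 26.8062.
ΔQ = 64.8193 − 48.9231 = 15.8962; wedge = 40 − 26.8062 = 13.1938.
Welfare loss = ½ × 15.8962 × 13.1938 = €104.87 million.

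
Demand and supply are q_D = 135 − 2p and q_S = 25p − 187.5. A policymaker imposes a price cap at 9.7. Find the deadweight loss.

850.08

In inverse form: demand p = 67.5 − 0.5q, supply p = 7.5 + 0.04q.
Competitive equilibrium: 67.5 − 0.5q = 7.5 + 0.04q → q* = 111.1111, p* = 11.9444.
At the ceiling p = 9.7, quantity supplied = (9.7 − 7.5)/0.04 = 55.
Willingness to pay at q' = 55: 67.5 − 0.5·55 = 40.
Δq = 111.1111 − 55 = 56.1111; wedge = 40 − 9.7 = 30.3.
DWL = ½ × 56.1111 × 30.3 = 850.08.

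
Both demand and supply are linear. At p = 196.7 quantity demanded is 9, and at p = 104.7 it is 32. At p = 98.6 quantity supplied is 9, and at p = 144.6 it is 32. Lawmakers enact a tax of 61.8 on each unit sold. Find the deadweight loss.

318.27

Demand slope = (104.7 − 196.7)/(32 − 9) = −4, so p = 232.7 − 4q.
Supply slope = (144.6 − 98.6)/(32 − 9) = 2, so p = 80.6 + 2q.
Competitive equilibrium: 232.7 − 4q = 80.6 + 2q → q* = 25.35, p* = 131.3.
With the tax, the buyer price exceeds the seller price by 61.8: (232.7 − 4q) − (80.6 + 2q) = 61.8 → q' = 15.05.
Δq = 25.35 − 15.05 = 10.3; the wedge equals the tax, 61.8.
Welfare loss = ½ × 10.3 × 61.8 = 318.27.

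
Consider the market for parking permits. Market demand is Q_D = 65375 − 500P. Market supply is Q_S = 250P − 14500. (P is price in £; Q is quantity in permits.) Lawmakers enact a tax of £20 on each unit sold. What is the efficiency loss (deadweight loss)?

£33333.33

In inverse form: demand P = 130.75 − 0.002Q, supply P = 58 + 0.004Q.
Competitive equilibrium: 130.75 − 0.002Q = 58 + 0.004Q → Q* = 12125, P* = 106.5.
With the tax, the buyer price exceeds the seller price by 20: (130.75 − 0.002Q) − (58 + 0.004Q) = 20 → Q' = 8791.6667.
ΔQ = 12125 − 8791.6667 = 3333.3333; the wedge equals the tax, 20.
Welfare loss = ½ × 3333.3333 × 20 = £33333.33.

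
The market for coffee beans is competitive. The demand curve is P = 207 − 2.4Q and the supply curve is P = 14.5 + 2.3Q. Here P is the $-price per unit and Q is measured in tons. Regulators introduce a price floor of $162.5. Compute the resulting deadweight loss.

$1180.80

Competitive equilibrium: 207 − 2.4Q = 14.5 + 2.3Q → Q* = 40.95745, P* = 108.70213.
At the floor P = 162.5, quantity demanded = (207 − 162.5)/2.4 = 18.54167.
Sellers' marginal cost at Q' = 18.54167: 14.5 + 2.3·18.54167 = 57.14584.
ΔQ = 40.95745 − 18.54167 = 22.41578; wedge = 162.5 − 57.14584 = 105.35416.
Welfare loss = ½ × 22.41578 × 105.35416 = $1180.80.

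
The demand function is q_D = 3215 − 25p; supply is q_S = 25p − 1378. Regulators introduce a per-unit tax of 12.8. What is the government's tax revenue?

9708.80

In inverse form: demand p = 128.6 − 0.04q, supply p = 55.12 + 0.04q.
Competitive equilibrium: 128.6 − 0.04q = 55.12 + 0.04q → q* = 918.5, p* = 91.86.
With the tax, the buyer price exceeds the seller price by 12.8: (128.6 − 0.04q) − (55.12 + 0.04q) = 12.8 → q' = 758.5.
Tax revenue = 12.8 × 758.5 = 9708.80.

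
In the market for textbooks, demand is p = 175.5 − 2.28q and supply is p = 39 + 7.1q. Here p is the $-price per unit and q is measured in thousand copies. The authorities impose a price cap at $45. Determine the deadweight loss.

Competitive equilibrium: 175.5 − 2.28q = 39 + 7.1q → q* = 14.55224, p* = 142.3209.
At the ceiling p = 45, quantity supplied = (45 − 39)/7.1 = 0.84507.
Willingness to pay at q' = 0.84507: 175.5 − 2.28·0.84507 = 173.57324.
Δq = 14.55224 − 0.84507 = 13.70717; wedge = 173.57324 − 45 = 128.57324.
Deadweight loss = ½ × 13.70717 × 128.57324 = $881.19 thousand.

$881.19 thousand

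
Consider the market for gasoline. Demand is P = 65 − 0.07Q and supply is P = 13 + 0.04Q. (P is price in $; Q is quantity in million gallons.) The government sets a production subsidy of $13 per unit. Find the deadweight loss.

$768.18 million

Competitive equilibrium: 65 − 0.07Q = 13 + 0.04Q → Q* = 472.7273, P* = 31.9091.
The subsidy lowers effective supply by 13: P = 0 + 0.04Q.
New quantity: 65 − 0.07Q = 0 + 0.04Q → Q' = 590.9091.
Overproduction ΔQ = 590.9091 − 472.7273 = 118.1818; wedge = subsidy = 13.
DWL = ½ × 118.1818 × 13 = $768.18 million.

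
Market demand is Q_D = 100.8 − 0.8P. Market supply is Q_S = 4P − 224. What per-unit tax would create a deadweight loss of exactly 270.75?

28.5

In inverse form: demand P = 126 − 1.25Q, supply P = 56 + 0.25Q.
Competitive equilibrium: 126 − 1.25Q = 56 + 0.25Q → Q* = 46.6667, P* = 67.6667.
A tax t gives ΔQ = t/1.5 and wedge t, so DWL = t²/3.
t²/3 = 270.75 → t² = 812.25 → t = 28.5.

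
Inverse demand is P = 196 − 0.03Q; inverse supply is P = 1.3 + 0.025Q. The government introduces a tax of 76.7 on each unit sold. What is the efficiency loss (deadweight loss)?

53480.82

Competitive equilibrium: 196 − 0.03Q = 1.3 + 0.025Q → Q* = 3540, P* = 89.8.
With the tax, the buyer price exceeds the seller price by 76.7: (196 − 0.03Q) − (1.3 + 0.025Q) = 76.7 → Q' = 2145.4545.
ΔQ = 3540 − 2145.4545 = 1394.5455; the wedge equals the tax, 76.7.
Deadweight loss = ½ × 1394.5455 × 76.7 = 53480.82.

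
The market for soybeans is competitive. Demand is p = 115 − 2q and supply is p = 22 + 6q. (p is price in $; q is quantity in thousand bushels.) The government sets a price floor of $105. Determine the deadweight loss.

$175.56 thousand

Competitive equilibrium: 115 − 2q = 22 + 6q → q* = 11.625, p* = 91.75.
At the floor p = 105, quantity demanded = (115 − 105)/2 = 5.
Sellers' marginal cost at q' = 5: 22 + 6·5 = 52.
Δq = 11.625 − 5 = 6.625; wedge = 105 − 52 = 53.
DWL = ½ × 6.625 × 53 = $175.56 thousand.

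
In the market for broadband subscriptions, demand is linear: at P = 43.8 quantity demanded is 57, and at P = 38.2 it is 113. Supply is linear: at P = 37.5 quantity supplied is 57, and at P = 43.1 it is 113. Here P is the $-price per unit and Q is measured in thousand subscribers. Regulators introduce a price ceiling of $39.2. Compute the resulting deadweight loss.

Demand slope = (38.2 − 43.8)/(113 − 57) = −0.1, so P = 49.5 − 0.1Q.
Supply slope = (43.1 − 37.5)/(113 − 57) = 0.1, so P = 31.8 + 0.1Q.
Competitive equilibrium: 49.5 − 0.1Q = 31.8 + 0.1Q → Q* = 88.5, P* = 40.65.
At the ceiling P = 39.2, quantity supplied = (39.2 − 31.8)/0.1 = 74.
Willingness to pay at Q' = 74: 49.5 − 0.1·74 = 42.1.
ΔQ = 88.5 − 74 = 14.5; wedge = 42.1 − 39.2 = 2.9.
Welfare loss = ½ × 14.5 × 2.9 = $21.025 thousand.

$21.025 thousand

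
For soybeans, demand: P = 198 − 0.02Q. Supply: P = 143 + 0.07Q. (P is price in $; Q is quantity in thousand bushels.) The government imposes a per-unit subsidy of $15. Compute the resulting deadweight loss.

$1250 thousand

Competitive equilibrium: 198 − 0.02Q = 143 + 0.07Q → Q* = 611.1111, P* = 185.7778.
The subsidy lowers effective supply by 15: P = 128 + 0.07Q.
New quantity: 198 − 0.02Q = 128 + 0.07Q → Q' = 777.7778.
Overproduction ΔQ = 777.7778 − 611.1111 = 166.6667; wedge = subsidy = 15.
The triangle = ½ × 166.6667 × 15 = $1250 thousand.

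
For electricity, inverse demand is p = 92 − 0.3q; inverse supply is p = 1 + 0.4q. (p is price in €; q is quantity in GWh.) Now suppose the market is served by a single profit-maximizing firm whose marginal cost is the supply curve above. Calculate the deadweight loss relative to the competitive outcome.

€532.35

Competitive equilibrium: 92 − 0.3q = 1 + 0.4q → q* = 130, p* = 53.
Marginal revenue: MR = 92 − 0.6q. Set MR = MC: 92 − 0.6q = 1 + 0.4q → q_m = 91.
Price p_m = 92 − 0.3·91 = 64.7; MC(q_m) = 1 + 0.4·91 = 37.4.
Competitive q* = 130, so Δq = 39; wedge = 64.7 − 37.4 = 27.3.
The triangle = ½ × 39 × 27.3 = €532.35.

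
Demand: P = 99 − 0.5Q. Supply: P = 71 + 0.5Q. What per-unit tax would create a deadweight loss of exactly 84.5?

13

Competitive equilibrium: 99 − 0.5Q = 71 + 0.5Q → Q* = 28, P* = 85.
A tax t gives ΔQ = t/1 and wedge t, so DWL = t²/2.
t²/2 = 84.5 → t² = 169 → t = 13.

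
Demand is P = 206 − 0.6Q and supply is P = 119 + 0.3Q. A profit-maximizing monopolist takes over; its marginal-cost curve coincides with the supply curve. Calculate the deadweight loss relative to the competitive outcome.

672.80

Competitive equilibrium: 206 − 0.6Q = 119 + 0.3Q → Q* = 96.6667, P* = 148.
Marginal revenue: MR = 206 − 1.2Q. Set MR = MC: 206 − 1.2Q = 119 + 0.3Q → Q_m = 58.
Price P_m = 206 − 0.6·58 = 171.2; MC(Q_m) = 119 + 0.3·58 = 136.4.
Competitive Q* = 96.6667, so ΔQ = 38.6667; wedge = 171.2 − 136.4 = 34.8.
Deadweight loss = ½ × 38.6667 × 34.8 = 672.80.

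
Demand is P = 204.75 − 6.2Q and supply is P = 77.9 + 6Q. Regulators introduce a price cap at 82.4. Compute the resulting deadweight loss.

Competitive equilibrium: 204.75 − 6.2Q = 77.9 + 6Q → Q* = 10.3975, P* = 140.2852.
At the ceiling P = 82.4, quantity supplied = (82.4 − 77.9)/6 = 0.75.
Willingness to pay at Q' = 0.75: 204.75 − 6.2·0.75 = 200.1.
ΔQ = 10.3975 − 0.75 = 9.6475; wedge = 200.1 − 82.4 = 117.7.
The triangle = ½ × 9.6475 × 117.7 = 567.76.

567.76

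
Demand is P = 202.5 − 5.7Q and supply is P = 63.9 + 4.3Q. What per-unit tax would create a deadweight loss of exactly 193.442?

Competitive equilibrium: 202.5 − 5.7Q = 63.9 + 4.3Q → Q* = 13.86, P* = 123.498.
A tax t gives ΔQ = t/10 and wedge t, so DWL = t²/20.
t²/20 = 193.442 → t² = 3868.84 → t = 62.2.

62.2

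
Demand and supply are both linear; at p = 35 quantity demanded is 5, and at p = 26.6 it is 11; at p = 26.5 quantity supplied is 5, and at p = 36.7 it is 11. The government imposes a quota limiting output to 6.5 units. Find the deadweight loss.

Demand slope = (26.6 − 35)/(11 − 5) = −1.4, so p = 42 − 1.4q.
Supply slope = (36.7 − 26.5)/(11 − 5) = 1.7, so p = 18 + 1.7q.
Competitive equilibrium: 42 − 1.4q = 18 + 1.7q → q* = 7.7419, p* = 31.1613.
At q = 6.5: demand price = 42 − 1.4·6.5 = 32.9; supply price = 18 + 1.7·6.5 = 29.05.
Δq = 7.7419 − 6.5 = 1.2419; wedge = 32.9 − 29.05 = 3.85.
Deadweight loss = ½ × 1.2419 × 3.85 = 2.39.

2.39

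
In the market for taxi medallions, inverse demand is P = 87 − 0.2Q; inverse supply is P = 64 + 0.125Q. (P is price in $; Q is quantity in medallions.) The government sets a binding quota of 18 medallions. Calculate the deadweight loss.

Competitive equilibrium: 87 − 0.2Q = 64 + 0.125Q → Q* = 70.7692, P* = 72.8462.
At Q = 18: demand price = 87 − 0.2·18 = 83.4; supply price = 64 + 0.125·18 = 66.25.
ΔQ = 70.7692 − 18 = 52.7692; wedge = 83.4 − 66.25 = 17.15.
Deadweight loss = ½ × 52.7692 × 17.15 = $452.50.

$452.50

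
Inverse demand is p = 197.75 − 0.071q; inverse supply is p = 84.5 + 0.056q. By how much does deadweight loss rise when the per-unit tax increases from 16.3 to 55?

Competitive equilibrium: 197.75 − 0.071q = 84.5 + 0.056q → q* = 891.7323, p* = 134.437.
For a per-unit tax t: Δq = t/0.127, so DWL = ½·t·(t/0.127) = t²/0.254.
At t = 16.3: DWL = 1046.024. At t = 55: DWL = 11909.449.
Increase = 11909.449 − 1046.024 = 10863.43.

10863.43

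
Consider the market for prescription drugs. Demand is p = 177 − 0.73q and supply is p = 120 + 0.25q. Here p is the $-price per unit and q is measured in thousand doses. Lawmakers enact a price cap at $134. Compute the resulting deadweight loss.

$2.29 thousand

Competitive equilibrium: 177 − 0.73q = 120 + 0.25q → q* = 58.1633, p* = 134.5408.
At the ceiling p = 134, quantity supplied = (134 − 120)/0.25 = 56.
Willingness to pay at q' = 56: 177 − 0.73·56 = 136.12.
Δq = 58.1633 − 56 = 2.1633; wedge = 136.12 − 134 = 2.12.
DWL = ½ × 2.1633 × 2.12 = $2.29 thousand.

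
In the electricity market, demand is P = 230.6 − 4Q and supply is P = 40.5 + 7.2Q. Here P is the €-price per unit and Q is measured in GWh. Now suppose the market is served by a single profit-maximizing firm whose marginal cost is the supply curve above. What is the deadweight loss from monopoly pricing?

Competitive equilibrium: 230.6 − 4Q = 40.5 + 7.2Q → Q* = 16.9732, P* = 162.7071.
Marginal revenue: MR = 230.6 − 8Q. Set MR = MC: 230.6 − 8Q = 40.5 + 7.2Q → Q_m = 12.5066.
Price P_m = 230.6 − 4·12.5066 = 180.5736; MC(Q_m) = 40.5 + 7.2·12.5066 = 130.5475.
Competitive Q* = 16.9732, so ΔQ = 4.4666; wedge = 180.5736 − 130.5475 = 50.0261.
DWL = ½ × 4.4666 × 50.0261 = €111.72.

€111.72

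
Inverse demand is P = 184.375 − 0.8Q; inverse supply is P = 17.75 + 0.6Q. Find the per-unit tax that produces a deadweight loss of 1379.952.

62.16

Competitive equilibrium: 184.375 − 0.8Q = 17.75 + 0.6Q → Q* = 119.0179, P* = 89.1607.
A tax t gives ΔQ = t/1.4 and wedge t, so DWL = t²/2.8.
t²/2.8 = 1379.952 → t² = 3863.8656 → t = 62.16.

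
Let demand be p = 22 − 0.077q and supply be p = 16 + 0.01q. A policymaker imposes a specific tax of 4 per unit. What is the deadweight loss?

91.95

Competitive equilibrium: 22 − 0.077q = 16 + 0.01q → q* = 68.9655, p* = 16.6897.
With the tax, the buyer price exceeds the seller price by 4: (22 − 0.077q) − (16 + 0.01q) = 4 → q' = 22.9885.
Δq = 68.9655 − 22.9885 = 45.977; the wedge equals the tax, 4.
The triangle = ½ × 45.977 × 4 = 91.95.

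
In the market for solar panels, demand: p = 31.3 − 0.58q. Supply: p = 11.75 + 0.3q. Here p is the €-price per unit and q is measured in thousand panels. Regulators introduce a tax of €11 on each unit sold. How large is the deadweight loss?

Competitive equilibrium: 31.3 − 0.58q = 11.75 + 0.3q → q* = 22.2159, p* = 18.4148.
With the tax, the buyer price exceeds the seller price by 11: (31.3 − 0.58q) − (11.75 + 0.3q) = 11 → q' = 9.7159.
Δq = 22.2159 − 9.7159 = 12.5; the wedge equals the tax, 11.
Welfare loss = ½ × 12.5 × 11 = €68.75 thousand.

€68.75 thousand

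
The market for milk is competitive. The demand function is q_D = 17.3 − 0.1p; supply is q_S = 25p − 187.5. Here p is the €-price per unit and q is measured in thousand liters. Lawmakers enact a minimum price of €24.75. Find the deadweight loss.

In inverse form: demand p = 173 − 10q, supply p = 7.5 + 0.04q.
Competitive equilibrium: 173 − 10q = 7.5 + 0.04q → q* = 16.4841, p* = 8.1594.
At the floor p = 24.75, quantity demanded = (173 − 24.75)/10 = 14.825.
Sellers' marginal cost at q' = 14.825: 7.5 + 0.04·14.825 = 8.093.
Δq = 16.4841 − 14.825 = 1.6591; wedge = 24.75 − 8.093 = 16.657.
DWL = ½ × 1.6591 × 16.657 = €13.82 thousand.

€13.82 thousand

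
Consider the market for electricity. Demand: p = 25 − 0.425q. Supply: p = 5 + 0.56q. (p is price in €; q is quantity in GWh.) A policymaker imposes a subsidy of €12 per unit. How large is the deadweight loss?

€73.10

Competitive equilibrium: 25 − 0.425q = 5 + 0.56q → q* = 20.3046, p* = 16.3706.
The subsidy lowers effective supply by 12: p = 0.56q − 7.
New quantity: 25 − 0.425q = 0.56q − 7 → q' = 32.4873.
Overproduction Δq = 32.4873 − 20.3046 = 12.1827; wedge = subsidy = 12.
The triangle = ½ × 12.1827 × 12 = €73.10.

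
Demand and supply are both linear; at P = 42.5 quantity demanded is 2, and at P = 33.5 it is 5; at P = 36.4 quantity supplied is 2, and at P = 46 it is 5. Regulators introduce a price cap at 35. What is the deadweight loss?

Demand slope = (33.5 − 42.5)/(5 − 2) = −3, so P = 48.5 − 3Q.
Supply slope = (46 − 36.4)/(5 − 2) = 3.2, so P = 30 + 3.2Q.
Competitive equilibrium: 48.5 − 3Q = 30 + 3.2Q → Q* = 2.9839, P* = 39.5484.
At the ceiling P = 35, quantity supplied = (35 − 30)/3.2 = 1.5625.
Willingness to pay at Q' = 1.5625: 48.5 − 3·1.5625 = 43.8125.
ΔQ = 2.9839 − 1.5625 = 1.4214; wedge = 43.8125 − 35 = 8.8125.
Welfare loss = ½ × 1.4214 × 8.8125 = 6.26.

6.26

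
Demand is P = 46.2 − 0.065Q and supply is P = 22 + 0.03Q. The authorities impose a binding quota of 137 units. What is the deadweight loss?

658.44

Competitive equilibrium: 46.2 − 0.065Q = 22 + 0.03Q → Q* = 254.7368, P* = 29.6421.
At Q = 137: demand price = 46.2 − 0.065·137 = 37.295; supply price = 22 + 0.03·137 = 26.11.
ΔQ = 254.7368 − 137 = 117.7368; wedge = 37.295 − 26.11 = 11.185.
DWL = ½ × 117.7368 × 11.185 = 658.44.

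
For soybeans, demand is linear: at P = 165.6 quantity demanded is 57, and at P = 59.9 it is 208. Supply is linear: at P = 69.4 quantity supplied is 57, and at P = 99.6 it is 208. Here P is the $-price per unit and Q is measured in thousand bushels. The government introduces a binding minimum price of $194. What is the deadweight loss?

$9785.05 thousand

Demand slope = (59.9 − 165.6)/(208 − 57) = −0.7, so P = 205.5 − 0.7Q.
Supply slope = (99.6 − 69.4)/(208 − 57) = 0.2, so P = 58 + 0.2Q.
Competitive equilibrium: 205.5 − 0.7Q = 58 + 0.2Q → Q* = 163.8889, P* = 90.7778.
At the floor P = 194, quantity demanded = (205.5 − 194)/0.7 = 16.4286.
Sellers' marginal cost at Q' = 16.4286: 58 + 0.2·16.4286 = 61.2857.
ΔQ = 163.8889 − 16.4286 = 147.4603; wedge = 194 − 61.2857 = 132.7143.
The triangle = ½ × 147.4603 × 132.7143 = $9785.05 thousand.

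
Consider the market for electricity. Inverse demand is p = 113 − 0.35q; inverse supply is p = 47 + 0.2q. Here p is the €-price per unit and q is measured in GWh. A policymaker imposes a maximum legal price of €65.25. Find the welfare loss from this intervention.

Competitive equilibrium: 113 − 0.35q = 47 + 0.2q → q* = 120, p* = 71.
At the ceiling p = 65.25, quantity supplied = (65.25 − 47)/0.2 = 91.25.
Willingness to pay at q' = 91.25: 113 − 0.35·91.25 = 81.0625.
Δq = 120 − 91.25 = 28.75; wedge = 81.0625 − 65.25 = 15.8125.
Welfare loss = ½ × 28.75 × 15.8125 = €227.30.

€227.30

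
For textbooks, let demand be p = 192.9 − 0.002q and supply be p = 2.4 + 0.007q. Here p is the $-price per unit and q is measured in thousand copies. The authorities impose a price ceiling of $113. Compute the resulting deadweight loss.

Competitive equilibrium: 192.9 − 0.002q = 2.4 + 0.007q → q* = 21166.6667, p* = 150.5667.
At the ceiling p = 113, quantity supplied = (113 − 2.4)/0.007 = 15800.
Willingness to pay at q' = 15800: 192.9 − 0.002·15800 = 161.3.
Δq = 21166.6667 − 15800 = 5366.6667; wedge = 161.3 − 113 = 48.3.
Deadweight loss = ½ × 5366.6667 × 48.3 = $129605 thousand.

$129605 thousand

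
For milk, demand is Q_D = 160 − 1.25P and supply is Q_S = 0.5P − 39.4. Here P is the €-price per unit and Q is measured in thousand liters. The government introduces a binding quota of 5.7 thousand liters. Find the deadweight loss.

€197.30 thousand

In inverse form: demand P = 128 − 0.8Q, supply P = 78.8 + 2Q.
Competitive equilibrium: 128 − 0.8Q = 78.8 + 2Q → Q* = 17.5714, P* = 113.9429.
At Q = 5.7: demand price = 128 − 0.8·5.7 = 123.44; supply price = 78.8 + 2·5.7 = 90.2.
ΔQ = 17.5714 − 5.7 = 11.8714; wedge = 123.44 − 90.2 = 33.24.
DWL = ½ × 11.8714 × 33.24 = €197.30 thousand.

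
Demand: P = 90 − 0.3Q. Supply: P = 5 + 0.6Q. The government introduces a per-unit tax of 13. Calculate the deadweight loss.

Competitive equilibrium: 90 − 0.3Q = 5 + 0.6Q → Q* = 94.4444, P* = 61.6667.
With the tax, the buyer price exceeds the seller price by 13: (90 − 0.3Q) − (5 + 0.6Q) = 13 → Q' = 80.
ΔQ = 94.4444 − 80 = 14.4444; the wedge equals the tax, 13.
Deadweight loss = ½ × 14.4444 × 13 = 93.89.

93.89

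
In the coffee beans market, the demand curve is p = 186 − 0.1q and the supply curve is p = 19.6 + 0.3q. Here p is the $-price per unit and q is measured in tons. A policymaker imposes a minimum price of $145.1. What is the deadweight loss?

$9.80

Competitive equilibrium: 186 − 0.1q = 19.6 + 0.3q → q* = 416, p* = 144.4.
At the floor p = 145.1, quantity demanded = (186 − 145.1)/0.1 = 409.
Sellers' marginal cost at q' = 409: 19.6 + 0.3·409 = 142.3.
Δq = 416 − 409 = 7; wedge = 145.1 − 142.3 = 2.8.
Deadweight loss = ½ × 7 × 2.8 = $9.80.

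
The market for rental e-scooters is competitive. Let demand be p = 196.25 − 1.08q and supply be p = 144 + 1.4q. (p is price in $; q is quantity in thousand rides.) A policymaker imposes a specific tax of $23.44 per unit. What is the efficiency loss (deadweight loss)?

Competitive equilibrium: 196.25 − 1.08q = 144 + 1.4q → q* = 21.0685, p* = 173.496.
With the tax, the buyer price exceeds the seller price by 23.44: (196.25 − 1.08q) − (144 + 1.4q) = 23.44 → q' = 11.6169.
Δq = 21.0685 − 11.6169 = 9.4516; the wedge equals the tax, 23.44.
Deadweight loss = ½ × 9.4516 × 23.44 = $110.77 thousand.

$110.77 thousand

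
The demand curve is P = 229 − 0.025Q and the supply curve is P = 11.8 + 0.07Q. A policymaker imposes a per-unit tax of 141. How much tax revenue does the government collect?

Competitive equilibrium: 229 − 0.025Q = 11.8 + 0.07Q → Q* = 2286.31579, P* = 171.84211.
With the tax, the buyer price exceeds the seller price by 141: (229 − 0.025Q) − (11.8 + 0.07Q) = 141 → Q' = 802.10526.
Tax revenue = 141 × 802.10526 = 113096.84.

113096.84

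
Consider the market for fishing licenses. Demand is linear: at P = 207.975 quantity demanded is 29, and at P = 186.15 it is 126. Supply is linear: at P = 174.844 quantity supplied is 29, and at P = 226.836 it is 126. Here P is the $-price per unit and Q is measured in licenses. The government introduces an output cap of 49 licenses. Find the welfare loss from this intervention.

Demand slope = (186.15 − 207.975)/(126 − 29) = −0.225, so P = 214.5 − 0.225Q.
Supply slope = (226.836 − 174.844)/(126 − 29) = 0.536, so P = 159.3 + 0.536Q.
Competitive equilibrium: 214.5 − 0.225Q = 159.3 + 0.536Q → Q* = 72.5361, P* = 198.1794.
At Q = 49: demand price = 214.5 − 0.225·49 = 203.475; supply price = 159.3 + 0.536·49 = 185.564.
ΔQ = 72.5361 − 49 = 23.5361; wedge = 203.475 − 185.564 = 17.911.
Welfare loss = ½ × 23.5361 × 17.911 = $210.78.

$210.78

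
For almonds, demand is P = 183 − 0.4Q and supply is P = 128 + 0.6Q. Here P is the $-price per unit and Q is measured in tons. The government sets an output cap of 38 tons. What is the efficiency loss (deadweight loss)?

Competitive equilibrium: 183 − 0.4Q = 128 + 0.6Q → Q* = 55, P* = 161.
At Q = 38: demand price = 183 − 0.4·38 = 167.8; supply price = 128 + 0.6·38 = 150.8.
ΔQ = 55 − 38 = 17; wedge = 167.8 − 150.8 = 17.
DWL = ½ × 17 × 17 = $144.50.

$144.50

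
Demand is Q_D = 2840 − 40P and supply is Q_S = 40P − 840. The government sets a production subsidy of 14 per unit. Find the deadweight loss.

In inverse form: demand P = 71 − 0.025Q, supply P = 21 + 0.025Q.
Competitive equilibrium: 71 − 0.025Q = 21 + 0.025Q → Q* = 1000, P* = 46.
The subsidy lowers effective supply by 14: P = 7 + 0.025Q.
New quantity: 71 − 0.025Q = 7 + 0.025Q → Q' = 1280.
Overproduction ΔQ = 1280 − 1000 = 280; wedge = subsidy = 14.
DWL = ½ × 280 × 14 = 1960.

1960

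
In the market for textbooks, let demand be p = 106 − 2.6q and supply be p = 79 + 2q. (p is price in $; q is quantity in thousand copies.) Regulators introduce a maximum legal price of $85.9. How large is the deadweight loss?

Competitive equilibrium: 106 − 2.6q = 79 + 2q → q* = 5.86957, p* = 90.73913.
At the ceiling p = 85.9, quantity supplied = (85.9 − 79)/2 = 3.45.
Willingness to pay at q' = 3.45: 106 − 2.6·3.45 = 97.03.
Δq = 5.86957 − 3.45 = 2.41957; wedge = 97.03 − 85.9 = 11.13.
Welfare loss = ½ × 2.41957 × 11.13 = $13.46 thousand.

$13.46 thousand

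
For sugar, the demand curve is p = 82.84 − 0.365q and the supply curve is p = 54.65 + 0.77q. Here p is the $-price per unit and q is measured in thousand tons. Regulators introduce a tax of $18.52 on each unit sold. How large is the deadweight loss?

Competitive equilibrium: 82.84 − 0.365q = 54.65 + 0.77q → q* = 24.837, p* = 73.7745.
With the tax, the buyer price exceeds the seller price by 18.52: (82.84 − 0.365q) − (54.65 + 0.77q) = 18.52 → q' = 8.5198.
Δq = 24.837 − 8.5198 = 16.3172; the wedge equals the tax, 18.52.
DWL = ½ × 16.3172 × 18.52 = $151.10 thousand.

$151.10 thousand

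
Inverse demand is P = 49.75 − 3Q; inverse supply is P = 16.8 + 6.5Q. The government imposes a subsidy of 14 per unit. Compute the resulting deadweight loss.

Competitive equilibrium: 49.75 − 3Q = 16.8 + 6.5Q → Q* = 3.4684, P* = 39.3447.
The subsidy lowers effective supply by 14: P = 2.8 + 6.5Q.
New quantity: 49.75 − 3Q = 2.8 + 6.5Q → Q' = 4.9421.
Overproduction ΔQ = 4.9421 − 3.4684 = 1.4737; wedge = subsidy = 14.
The triangle = ½ × 1.4737 × 14 = 10.32.

10.32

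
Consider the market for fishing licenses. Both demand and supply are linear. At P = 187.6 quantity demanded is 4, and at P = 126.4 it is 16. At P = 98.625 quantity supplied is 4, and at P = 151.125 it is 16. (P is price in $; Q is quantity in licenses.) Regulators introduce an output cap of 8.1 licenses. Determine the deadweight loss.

Demand slope = (126.4 − 187.6)/(16 − 4) = −5.1, so P = 208 − 5.1Q.
Supply slope = (151.125 − 98.625)/(16 − 4) = 4.375, so P = 81.125 + 4.375Q.
Competitive equilibrium: 208 − 5.1Q = 81.125 + 4.375Q → Q* = 13.3905, P* = 139.7084.
At Q = 8.1: demand price = 208 − 5.1·8.1 = 166.69; supply price = 81.125 + 4.375·8.1 = 116.5625.
ΔQ = 13.3905 − 8.1 = 5.2905; wedge = 166.69 − 116.5625 = 50.1275.
The triangle = ½ × 5.2905 × 50.1275 = $132.60.

$132.60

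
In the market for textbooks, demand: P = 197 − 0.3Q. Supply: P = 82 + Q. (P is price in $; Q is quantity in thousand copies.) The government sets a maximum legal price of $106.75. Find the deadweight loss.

$2638.45 thousand

Competitive equilibrium: 197 − 0.3Q = 82 + Q → Q* = 88.4615, P* = 170.4615.
At the ceiling P = 106.75, quantity supplied = (106.75 − 82)/1 = 24.75.
Willingness to pay at Q' = 24.75: 197 − 0.3·24.75 = 189.575.
ΔQ = 88.4615 − 24.75 = 63.7115; wedge = 189.575 − 106.75 = 82.825.
DWL = ½ × 63.7115 × 82.825 = $2638.45 thousand.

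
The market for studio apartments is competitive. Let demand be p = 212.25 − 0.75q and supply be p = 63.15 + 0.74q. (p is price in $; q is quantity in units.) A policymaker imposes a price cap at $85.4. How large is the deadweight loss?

Competitive equilibrium: 212.25 − 0.75q = 63.15 + 0.74q → q* = 100.0671, p* = 137.1997.
At the ceiling p = 85.4, quantity supplied = (85.4 − 63.15)/0.74 = 30.0676.
Willingness to pay at q' = 30.0676: 212.25 − 0.75·30.0676 = 189.6993.
Δq = 100.0671 − 30.0676 = 69.9995; wedge = 189.6993 − 85.4 = 104.2993.
Welfare loss = ½ × 69.9995 × 104.2993 = $3650.45.

$3650.45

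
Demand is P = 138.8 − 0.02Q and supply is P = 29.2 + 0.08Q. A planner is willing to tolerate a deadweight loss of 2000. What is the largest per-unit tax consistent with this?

20

Competitive equilibrium: 138.8 − 0.02Q = 29.2 + 0.08Q → Q* = 1096, P* = 116.88.
A tax t gives ΔQ = t/0.1 and wedge t, so DWL = t²/0.2.
t²/0.2 = 2000 → t² = 400 → t = 20.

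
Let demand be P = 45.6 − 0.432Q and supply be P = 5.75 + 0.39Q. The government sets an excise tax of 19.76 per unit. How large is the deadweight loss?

237.50

Competitive equilibrium: 45.6 − 0.432Q = 5.75 + 0.39Q → Q* = 48.4793, P* = 24.6569.
With the tax, the buyer price exceeds the seller price by 19.76: (45.6 − 0.432Q) − (5.75 + 0.39Q) = 19.76 → Q' = 24.4404.
ΔQ = 48.4793 − 24.4404 = 24.0389; the wedge equals the tax, 19.76.
The triangle = ½ × 24.0389 × 19.76 = 237.50.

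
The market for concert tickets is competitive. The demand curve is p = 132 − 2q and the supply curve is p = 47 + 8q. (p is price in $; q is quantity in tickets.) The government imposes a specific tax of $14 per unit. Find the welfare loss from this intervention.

$9.80

Competitive equilibrium: 132 − 2q = 47 + 8q → q* = 8.5, p* = 115.
With the tax, the buyer price exceeds the seller price by 14: (132 − 2q) − (47 + 8q) = 14 → q' = 7.1.
Δq = 8.5 − 7.1 = 1.4; the wedge equals the tax, 14.
DWL = ½ × 1.4 × 14 = $9.80.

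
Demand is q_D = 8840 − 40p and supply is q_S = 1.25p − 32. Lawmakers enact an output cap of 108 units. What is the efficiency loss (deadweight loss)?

6848.30

In inverse form: demand p = 221 − 0.025q, supply p = 25.6 + 0.8q.
Competitive equilibrium: 221 − 0.025q = 25.6 + 0.8q → q* = 236.8485, p* = 215.0788.
At q = 108: demand price = 221 − 0.025·108 = 218.3; supply price = 25.6 + 0.8·108 = 112.
Δq = 236.8485 − 108 = 128.8485; wedge = 218.3 − 112 = 106.3.
DWL = ½ × 128.8485 × 106.3 = 6848.30.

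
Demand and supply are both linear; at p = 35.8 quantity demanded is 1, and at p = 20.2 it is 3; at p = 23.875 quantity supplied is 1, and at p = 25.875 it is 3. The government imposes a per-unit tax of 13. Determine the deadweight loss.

9.60

Demand slope = (20.2 − 35.8)/(3 − 1) = −7.8, so p = 43.6 − 7.8q.
Supply slope = (25.875 − 23.875)/(3 − 1) = 1, so p = 22.875 + q.
Competitive equilibrium: 43.6 − 7.8q = 22.875 + q → q* = 2.3551, p* = 25.2301.
With the tax, the buyer price exceeds the seller price by 13: (43.6 − 7.8q) − (22.875 + q) = 13 → q' = 0.8778.
Δq = 2.3551 − 0.8778 = 1.4773; the wedge equals the tax, 13.
The triangle = ½ × 1.4773 × 13 = 9.60.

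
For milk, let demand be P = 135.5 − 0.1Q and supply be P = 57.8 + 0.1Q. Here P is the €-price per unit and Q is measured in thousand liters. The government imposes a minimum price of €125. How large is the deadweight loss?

Competitive equilibrium: 135.5 − 0.1Q = 57.8 + 0.1Q → Q* = 388.5, P* = 96.65.
At the floor P = 125, quantity demanded = (135.5 − 125)/0.1 = 105.
Sellers' marginal cost at Q' = 105: 57.8 + 0.1·105 = 68.3.
ΔQ = 388.5 − 105 = 283.5; wedge = 125 − 68.3 = 56.7.
Welfare loss = ½ × 283.5 × 56.7 = €8037.225 thousand.

€8037.225 thousand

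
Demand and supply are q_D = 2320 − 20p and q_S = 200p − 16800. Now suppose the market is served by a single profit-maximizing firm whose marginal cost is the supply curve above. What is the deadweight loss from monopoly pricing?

2110.90

In inverse form: demand p = 116 − 0.05q, supply p = 84 + 0.005q.
Competitive equilibrium: 116 − 0.05q = 84 + 0.005q → q* = 581.818182, p* = 86.909091.
Marginal revenue: MR = 116 − 0.1q. Set MR = MC: 116 − 0.1q = 84 + 0.005q → q_m = 304.761905.
Price p_m = 116 − 0.05·304.761905 = 100.761905; MC(q_m) = 84 + 0.005·304.761905 = 85.52381.
Competitive q* = 581.818182, so Δq = 277.056277; wedge = 100.761905 − 85.52381 = 15.238095.
Deadweight loss = ½ × 277.056277 × 15.238095 = 2110.90.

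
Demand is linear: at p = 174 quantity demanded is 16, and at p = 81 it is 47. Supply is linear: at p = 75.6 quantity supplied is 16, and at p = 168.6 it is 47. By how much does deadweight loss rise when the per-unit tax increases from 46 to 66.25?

189.42

Demand slope = (81 − 174)/(47 − 16) = −3, so p = 222 − 3q.
Supply slope = (168.6 − 75.6)/(47 − 16) = 3, so p = 27.6 + 3q.
Competitive equilibrium: 222 − 3q = 27.6 + 3q → q* = 32.4, p* = 124.8.
For a per-unit tax t: Δq = t/6, so DWL = ½·t·(t/6) = t²/12.
At t = 46: DWL = 176.333. At t = 66.25: DWL = 365.755.
Increase = 365.755 − 176.333 = 189.42.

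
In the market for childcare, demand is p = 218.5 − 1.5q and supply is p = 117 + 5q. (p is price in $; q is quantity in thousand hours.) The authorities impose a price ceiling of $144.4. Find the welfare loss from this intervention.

Competitive equilibrium: 218.5 − 1.5q = 117 + 5q → q* = 15.6154, p* = 195.0769.
At the ceiling p = 144.4, quantity supplied = (144.4 − 117)/5 = 5.48.
Willingness to pay at q' = 5.48: 218.5 − 1.5·5.48 = 210.28.
Δq = 15.6154 − 5.48 = 10.1354; wedge = 210.28 − 144.4 = 65.88.
DWL = ½ × 10.1354 × 65.88 = $333.86 thousand.

$333.86 thousand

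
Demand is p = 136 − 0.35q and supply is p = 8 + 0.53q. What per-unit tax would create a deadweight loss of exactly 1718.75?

Competitive equilibrium: 136 − 0.35q = 8 + 0.53q → q* = 145.4545, p* = 85.0909.
A tax t gives Δq = t/0.88 and wedge t, so DWL = t²/1.76.
t²/1.76 = 1718.75 → t² = 3025 → t = 55.

55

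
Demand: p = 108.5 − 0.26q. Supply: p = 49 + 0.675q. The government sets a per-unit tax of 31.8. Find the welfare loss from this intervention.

540.77

Competitive equilibrium: 108.5 − 0.26q = 49 + 0.675q → q* = 63.6364, p* = 91.9545.
With the tax, the buyer price exceeds the seller price by 31.8: (108.5 − 0.26q) − (49 + 0.675q) = 31.8 → q' = 29.6257.
Δq = 63.6364 − 29.6257 = 34.0107; the wedge equals the tax, 31.8.
Deadweight loss = ½ × 34.0107 × 31.8 = 540.77.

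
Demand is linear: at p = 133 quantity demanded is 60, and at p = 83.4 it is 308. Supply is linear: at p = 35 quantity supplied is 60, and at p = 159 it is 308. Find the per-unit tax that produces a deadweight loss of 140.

Demand slope = (83.4 − 133)/(308 − 60) = −0.2, so p = 145 − 0.2q.
Supply slope = (159 − 35)/(308 − 60) = 0.5, so p = 5 + 0.5q.
Competitive equilibrium: 145 − 0.2q = 5 + 0.5q → q* = 200, p* = 105.
A tax t gives Δq = t/0.7 and wedge t, so DWL = t²/1.4.
t²/1.4 = 140 → t² = 196 → t = 14.

14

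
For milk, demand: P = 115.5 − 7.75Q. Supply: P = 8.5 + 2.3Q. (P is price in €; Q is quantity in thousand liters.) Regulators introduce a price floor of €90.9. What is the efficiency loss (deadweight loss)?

€280.59 thousand

Competitive equilibrium: 115.5 − 7.75Q = 8.5 + 2.3Q → Q* = 10.6468, P* = 32.9876.
At the floor P = 90.9, quantity demanded = (115.5 − 90.9)/7.75 = 3.1742.
Sellers' marginal cost at Q' = 3.1742: 8.5 + 2.3·3.1742 = 15.8007.
ΔQ = 10.6468 − 3.1742 = 7.4726; wedge = 90.9 − 15.8007 = 75.0993.
Welfare loss = ½ × 7.4726 × 75.0993 = €280.59 thousand.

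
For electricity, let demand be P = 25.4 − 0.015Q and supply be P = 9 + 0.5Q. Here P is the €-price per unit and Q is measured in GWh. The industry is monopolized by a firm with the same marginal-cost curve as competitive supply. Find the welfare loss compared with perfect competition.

Competitive equilibrium: 25.4 − 0.015Q = 9 + 0.5Q → Q* = 31.8447, P* = 24.9223.
Marginal revenue: MR = 25.4 − 0.03Q. Set MR = MC: 25.4 − 0.03Q = 9 + 0.5Q → Q_m = 30.9434.
Price P_m = 25.4 − 0.015·30.9434 = 24.9358; MC(Q_m) = 9 + 0.5·30.9434 = 24.4717.
Competitive Q* = 31.8447, so ΔQ = 0.9013; wedge = 24.9358 − 24.4717 = 0.4641.
Deadweight loss = ½ × 0.9013 × 0.4641 = €0.21.

€0.21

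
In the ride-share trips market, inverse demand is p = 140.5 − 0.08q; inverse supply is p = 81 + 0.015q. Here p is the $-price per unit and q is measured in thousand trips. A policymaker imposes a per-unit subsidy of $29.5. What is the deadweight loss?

$4580.26 thousand

Competitive equilibrium: 140.5 − 0.08q = 81 + 0.015q → q* = 626.3158, p* = 90.3947.
The subsidy lowers effective supply by 29.5: p = 51.5 + 0.015q.
New quantity: 140.5 − 0.08q = 51.5 + 0.015q → q' = 936.8421.
Overproduction Δq = 936.8421 − 626.3158 = 310.5263; wedge = subsidy = 29.5.
DWL = ½ × 310.5263 × 29.5 = $4580.26 thousand.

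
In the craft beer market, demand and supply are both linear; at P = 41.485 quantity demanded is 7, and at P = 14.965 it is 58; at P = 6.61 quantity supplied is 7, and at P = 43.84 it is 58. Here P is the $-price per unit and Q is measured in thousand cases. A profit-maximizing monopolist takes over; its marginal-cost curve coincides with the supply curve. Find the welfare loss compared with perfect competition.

$65.70 thousand

Demand slope = (14.965 − 41.485)/(58 − 7) = −0.52, so P = 45.125 − 0.52Q.
Supply slope = (43.84 − 6.61)/(58 − 7) = 0.73, so P = 1.5 + 0.73Q.
Competitive equilibrium: 45.125 − 0.52Q = 1.5 + 0.73Q → Q* = 34.9, P* = 26.977.
Marginal revenue: MR = 45.125 − 1.04Q. Set MR = MC: 45.125 − 1.04Q = 1.5 + 0.73Q → Q_m = 24.6469.
Price P_m = 45.125 − 0.52·24.6469 = 32.3086; MC(Q_m) = 1.5 + 0.73·24.6469 = 19.4922.
Competitive Q* = 34.9, so ΔQ = 10.2531; wedge = 32.3086 − 19.4922 = 12.8164.
DWL = ½ × 10.2531 × 12.8164 = $65.70 thousand.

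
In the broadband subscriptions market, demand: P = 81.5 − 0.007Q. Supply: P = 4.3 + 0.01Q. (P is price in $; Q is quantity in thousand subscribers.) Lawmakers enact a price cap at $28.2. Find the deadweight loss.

Competitive equilibrium: 81.5 − 0.007Q = 4.3 + 0.01Q → Q* = 4541.1765, P* = 49.7118.
At the ceiling P = 28.2, quantity supplied = (28.2 − 4.3)/0.01 = 2390.
Willingness to pay at Q' = 2390: 81.5 − 0.007·2390 = 64.77.
ΔQ = 4541.1765 − 2390 = 2151.1765; wedge = 64.77 − 28.2 = 36.57.
DWL = ½ × 2151.1765 × 36.57 = $39334.26 thousand.

$39334.26 thousand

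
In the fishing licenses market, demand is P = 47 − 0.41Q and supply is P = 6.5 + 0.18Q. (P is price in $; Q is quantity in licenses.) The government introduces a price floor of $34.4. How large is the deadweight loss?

$424.02

Competitive equilibrium: 47 − 0.41Q = 6.5 + 0.18Q → Q* = 68.6441, P* = 18.8559.
At the floor P = 34.4, quantity demanded = (47 − 34.4)/0.41 = 30.7317.
Sellers' marginal cost at Q' = 30.7317: 6.5 + 0.18·30.7317 = 12.0317.
ΔQ = 68.6441 − 30.7317 = 37.9124; wedge = 34.4 − 12.0317 = 22.3683.
Deadweight loss = ½ × 37.9124 × 22.3683 = $424.02.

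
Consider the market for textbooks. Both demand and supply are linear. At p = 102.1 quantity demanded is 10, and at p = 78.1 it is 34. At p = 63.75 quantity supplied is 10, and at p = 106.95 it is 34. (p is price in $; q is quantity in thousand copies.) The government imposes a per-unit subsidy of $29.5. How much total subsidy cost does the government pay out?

Demand slope = (78.1 − 102.1)/(34 − 10) = −1, so p = 112.1 − q.
Supply slope = (106.95 − 63.75)/(34 − 10) = 1.8, so p = 45.75 + 1.8q.
Competitive equilibrium: 112.1 − q = 45.75 + 1.8q → q* = 23.6964, p* = 88.4036.
The subsidy lowers effective supply by 29.5: p = 16.25 + 1.8q.
New quantity: 112.1 − q = 16.25 + 1.8q → q' = 34.2321.
Total subsidy cost = 29.5 × 34.2321 = $1009.85 thousand.

$1009.85 thousand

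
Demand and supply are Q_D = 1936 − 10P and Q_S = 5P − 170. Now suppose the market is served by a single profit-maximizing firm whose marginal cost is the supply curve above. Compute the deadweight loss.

2653.35

In inverse form: demand P = 193.6 − 0.1Q, supply P = 34 + 0.2Q.
Competitive equilibrium: 193.6 − 0.1Q = 34 + 0.2Q → Q* = 532, P* = 140.4.
Marginal revenue: MR = 193.6 − 0.2Q. Set MR = MC: 193.6 − 0.2Q = 34 + 0.2Q → Q_m = 399.
Price P_m = 193.6 − 0.1·399 = 153.7; MC(Q_m) = 34 + 0.2·399 = 113.8.
Competitive Q* = 532, so ΔQ = 133; wedge = 153.7 − 113.8 = 39.9.
Deadweight loss = ½ × 133 × 39.9 = 2653.35.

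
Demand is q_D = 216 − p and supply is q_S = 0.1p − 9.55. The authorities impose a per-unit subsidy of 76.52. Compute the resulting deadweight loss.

In inverse form: demand p = 216 − q, supply p = 95.5 + 10q.
Competitive equilibrium: 216 − q = 95.5 + 10q → q* = 10.9545, p* = 205.0455.
The subsidy lowers effective supply by 76.52: p = 18.98 + 10q.
New quantity: 216 − q = 18.98 + 10q → q' = 17.9109.
Overproduction Δq = 17.9109 − 10.9545 = 6.9564; wedge = subsidy = 76.52.
Deadweight loss = ½ × 6.9564 × 76.52 = 266.15.

266.15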